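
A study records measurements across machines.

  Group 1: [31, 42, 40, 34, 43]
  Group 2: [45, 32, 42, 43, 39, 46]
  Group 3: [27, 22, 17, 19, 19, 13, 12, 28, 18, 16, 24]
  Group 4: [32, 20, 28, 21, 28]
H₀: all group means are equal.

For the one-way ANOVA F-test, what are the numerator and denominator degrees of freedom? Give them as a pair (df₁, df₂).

k = 4 groups, N = 27 total
df = (k−1, N−k) = (4−1, 27−4) = (3, 23)

degrees of freedom = [3, 23]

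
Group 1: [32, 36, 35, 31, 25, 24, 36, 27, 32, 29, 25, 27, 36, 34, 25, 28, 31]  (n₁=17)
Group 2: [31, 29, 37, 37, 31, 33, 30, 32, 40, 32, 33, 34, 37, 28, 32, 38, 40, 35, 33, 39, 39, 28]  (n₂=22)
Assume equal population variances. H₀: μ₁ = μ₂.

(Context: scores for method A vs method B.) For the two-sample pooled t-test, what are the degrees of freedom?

degrees of freedom = 37

df = n₁ + n₂ − 2 = 17 + 22 − 2 = 37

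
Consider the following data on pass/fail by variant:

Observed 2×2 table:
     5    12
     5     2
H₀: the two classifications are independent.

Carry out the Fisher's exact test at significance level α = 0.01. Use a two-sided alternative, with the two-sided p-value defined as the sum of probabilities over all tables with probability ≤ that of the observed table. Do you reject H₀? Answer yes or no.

Margins: r₁=17, r₂=7, c₁=10, c₂=14, n=24
p_obs = C(17,5)·C(7,5)/C(24,10); sum pmf over tables with pmf ≤ p_obs
p-value (two-sided) = 0.08501
At α=0.01: p ≥ α → fail to reject H₀

reject H₀: no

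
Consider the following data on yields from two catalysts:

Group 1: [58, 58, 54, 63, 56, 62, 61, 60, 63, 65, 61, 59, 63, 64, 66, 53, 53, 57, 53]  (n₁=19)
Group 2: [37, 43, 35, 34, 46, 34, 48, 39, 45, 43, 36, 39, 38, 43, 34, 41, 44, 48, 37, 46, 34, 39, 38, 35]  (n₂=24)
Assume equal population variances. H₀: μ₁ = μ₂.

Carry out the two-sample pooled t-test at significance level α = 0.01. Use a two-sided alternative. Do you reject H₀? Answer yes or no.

x̄₁=59.421, s₁=4.221, n₁=19
x̄₂=39.833, s₂=4.697, n₂=24
s_p² = [18·4.221² + 23·4.697²]/41 = 20.1943
SE = √(s_p²·(1/19+1/24)) = 1.3800
t = (59.421−39.833)/1.3800 = 14.1944
df = 41
p-value (two-sided) = 0.00000
At α=0.01: p < α → reject H₀

reject H₀: yes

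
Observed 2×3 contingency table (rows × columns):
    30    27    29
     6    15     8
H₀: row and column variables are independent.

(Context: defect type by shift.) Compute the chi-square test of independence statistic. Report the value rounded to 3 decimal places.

test statistic = 4.103

Row totals [86, 29], col totals [36, 42, 37], n=115
χ² = (30−26.92)²/26.92 + (27−31.41)²/31.41 + (29−27.67)²/27.67 + (6−9.08)²/9.08 + (15−10.59)²/10.59 + (8−9.33)²/9.33 = 4.1034
df = 2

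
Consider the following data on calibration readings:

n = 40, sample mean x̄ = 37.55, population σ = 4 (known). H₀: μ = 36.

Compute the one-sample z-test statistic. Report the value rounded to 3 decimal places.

test statistic = 2.451

SE = σ/√n = 4/√40 = 0.6325
z = (x̄−μ₀)/SE = (37.55−36)/0.6325 = 2.4508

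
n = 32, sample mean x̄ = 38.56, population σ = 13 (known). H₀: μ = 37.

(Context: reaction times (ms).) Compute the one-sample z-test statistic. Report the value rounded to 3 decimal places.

SE = σ/√n = 13/√32 = 2.2981
z = (x̄−μ₀)/SE = (38.56−37)/2.2981 = 0.6788

test statistic = 0.679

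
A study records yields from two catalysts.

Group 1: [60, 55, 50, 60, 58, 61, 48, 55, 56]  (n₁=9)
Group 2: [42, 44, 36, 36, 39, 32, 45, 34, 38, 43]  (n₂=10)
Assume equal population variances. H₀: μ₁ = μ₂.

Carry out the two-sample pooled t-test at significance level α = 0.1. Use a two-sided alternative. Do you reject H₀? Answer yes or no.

reject H₀: yes

x̄₁=55.889, s₁=4.512, n₁=9
x̄₂=38.900, s₂=4.458, n₂=10
s_p² = [8·4.512² + 9·4.458²]/17 = 20.1052
SE = √(s_p²·(1/9+1/10)) = 2.0602
t = (55.889−38.900)/2.0602 = 8.2462
df = 17
p-value (two-sided) = 0.00000
At α=0.1: p < α → reject H₀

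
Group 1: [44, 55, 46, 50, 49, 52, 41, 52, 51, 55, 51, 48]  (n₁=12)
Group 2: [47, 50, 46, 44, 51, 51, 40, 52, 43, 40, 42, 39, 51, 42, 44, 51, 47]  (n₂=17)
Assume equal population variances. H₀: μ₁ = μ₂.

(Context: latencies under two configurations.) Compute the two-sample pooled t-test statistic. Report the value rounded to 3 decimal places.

x̄₁=49.500, s₁=4.210, n₁=12
x̄₂=45.882, s₂=4.498, n₂=17
s_p² = [11·4.210² + 16·4.498²]/27 = 19.2135
SE = √(s_p²·(1/12+1/17)) = 1.6527
t = (49.500−45.882)/1.6527 = 2.1890
df = 27

test statistic = 2.189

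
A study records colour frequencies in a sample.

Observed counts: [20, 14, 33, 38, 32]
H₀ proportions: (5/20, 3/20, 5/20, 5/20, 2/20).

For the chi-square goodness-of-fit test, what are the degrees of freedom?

degrees of freedom = 4

df = k − 1 = 5 − 1 = 4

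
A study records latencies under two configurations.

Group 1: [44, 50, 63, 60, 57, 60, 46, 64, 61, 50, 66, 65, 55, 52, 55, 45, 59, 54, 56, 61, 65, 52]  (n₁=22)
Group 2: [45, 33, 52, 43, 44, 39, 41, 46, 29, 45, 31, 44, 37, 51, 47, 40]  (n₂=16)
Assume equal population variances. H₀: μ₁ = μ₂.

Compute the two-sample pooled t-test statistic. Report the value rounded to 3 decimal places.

test statistic = 6.707

x̄₁=56.364, s₁=6.687, n₁=22
x̄₂=41.688, s₂=6.620, n₂=16
s_p² = [21·6.687² + 15·6.620²]/36 = 44.3480
SE = √(s_p²·(1/22+1/16)) = 2.1881
t = (56.364−41.688)/2.1881 = 6.7074
df = 36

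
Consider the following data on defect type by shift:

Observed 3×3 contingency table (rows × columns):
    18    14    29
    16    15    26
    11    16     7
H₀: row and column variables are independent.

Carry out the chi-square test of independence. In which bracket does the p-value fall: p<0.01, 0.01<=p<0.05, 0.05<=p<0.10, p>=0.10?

p-value bracket: 0.05<=p<0.10

Row totals [61, 57, 34], col totals [45, 45, 62], n=152
χ² = (18−18.06)²/18.06 + (14−18.06)²/18.06 + (29−24.88)²/24.88 + (16−16.88)²/16.88 + (15−16.88)²/16.88 + (26−23.25)²/23.25 + (11−10.07)²/10.07 + (16−10.07)²/10.07 + (7−13.87)²/13.87 = 9.1601
df = 4
p-value (upper-tail) = 0.05722
→ bracket: 0.05<=p<0.10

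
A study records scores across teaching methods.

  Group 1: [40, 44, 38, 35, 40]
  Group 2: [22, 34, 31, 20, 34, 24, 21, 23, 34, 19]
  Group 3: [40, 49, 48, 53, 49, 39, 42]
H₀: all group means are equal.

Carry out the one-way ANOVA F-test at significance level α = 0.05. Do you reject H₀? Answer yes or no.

reject H₀: yes

Group means [39.40, 26.20, 45.71], grand mean 35.409
SSB = Σnᵢ(x̄ᵢ−x̄)² = 1671.090; SSW = ΣΣ(x−x̄ᵢ)² = 570.229
MSB = 1671.090/2 = 835.5448; MSW = 570.229/19 = 30.0120
F = MSB/MSW = 27.8403
df = (2, 19)
p-value (upper-tail) = 0.00000
At α=0.05: p < α → reject H₀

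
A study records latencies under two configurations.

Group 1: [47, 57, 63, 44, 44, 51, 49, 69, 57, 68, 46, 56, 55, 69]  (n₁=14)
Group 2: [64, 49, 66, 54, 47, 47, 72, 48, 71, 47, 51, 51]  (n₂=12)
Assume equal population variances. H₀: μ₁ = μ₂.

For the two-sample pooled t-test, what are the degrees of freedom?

df = n₁ + n₂ − 2 = 14 + 12 − 2 = 24

degrees of freedom = 24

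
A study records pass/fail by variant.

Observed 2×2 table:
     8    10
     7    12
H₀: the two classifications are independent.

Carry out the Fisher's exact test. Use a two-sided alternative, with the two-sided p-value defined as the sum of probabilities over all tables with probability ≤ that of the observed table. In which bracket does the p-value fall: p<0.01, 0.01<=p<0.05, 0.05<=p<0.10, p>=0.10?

Margins: r₁=18, r₂=19, c₁=15, c₂=22, n=37
p_obs = C(18,8)·C(19,7)/C(37,15); sum pmf over tables with pmf ≤ p_obs
p-value (two-sided) = 0.74314
→ bracket: p>=0.10

p-value bracket: p>=0.10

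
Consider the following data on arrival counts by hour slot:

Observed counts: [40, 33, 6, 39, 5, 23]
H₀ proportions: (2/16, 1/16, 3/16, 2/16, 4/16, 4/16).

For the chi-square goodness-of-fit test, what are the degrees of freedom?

df = k − 1 = 6 − 1 = 5

degrees of freedom = 5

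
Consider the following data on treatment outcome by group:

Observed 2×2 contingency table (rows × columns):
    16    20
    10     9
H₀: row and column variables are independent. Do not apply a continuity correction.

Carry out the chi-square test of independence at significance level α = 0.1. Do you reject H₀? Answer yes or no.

Row totals [36, 19], col totals [26, 29], n=55
χ² = (16−17.02)²/17.02 + (20−18.98)²/18.98 + (10−8.98)²/8.98 + (9−10.02)²/10.02 = 0.3344
df = 1
p-value (upper-tail) = 0.56306
At α=0.1: p ≥ α → fail to reject H₀

reject H₀: no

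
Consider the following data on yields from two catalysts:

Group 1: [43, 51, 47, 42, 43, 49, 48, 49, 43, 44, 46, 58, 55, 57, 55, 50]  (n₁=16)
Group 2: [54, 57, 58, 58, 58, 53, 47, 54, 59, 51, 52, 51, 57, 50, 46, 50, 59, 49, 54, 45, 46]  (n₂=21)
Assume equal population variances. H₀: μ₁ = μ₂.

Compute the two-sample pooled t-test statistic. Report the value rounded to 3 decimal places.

x̄₁=48.750, s₁=5.273, n₁=16
x̄₂=52.762, s₂=4.592, n₂=21
s_p² = [15·5.273² + 20·4.592²]/35 = 23.9660
SE = √(s_p²·(1/16+1/21)) = 1.6245
t = (48.750−52.762)/1.6245 = -2.4696
df = 35

test statistic = -2.470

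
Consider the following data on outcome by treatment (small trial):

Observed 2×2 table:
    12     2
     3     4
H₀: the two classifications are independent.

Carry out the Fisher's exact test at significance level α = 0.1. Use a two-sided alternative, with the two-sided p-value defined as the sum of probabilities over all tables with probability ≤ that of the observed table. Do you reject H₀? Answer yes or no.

Margins: r₁=14, r₂=7, c₁=15, c₂=6, n=21
p_obs = C(14,12)·C(7,3)/C(21,15); sum pmf over tables with pmf ≤ p_obs
p-value (two-sided) = 0.11958
At α=0.1: p ≥ α → fail to reject H₀

reject H₀: no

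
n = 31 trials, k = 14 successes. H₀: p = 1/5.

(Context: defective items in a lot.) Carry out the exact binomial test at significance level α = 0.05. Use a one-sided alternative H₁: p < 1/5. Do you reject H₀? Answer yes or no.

Exact binomial: n=31, k=14, p₀=1/5=0.2000
P(X≤14) from Σ C(n,i)·p₀^i·(1−p₀)^(n−i)
p-value (one-sided, H₁ less) = 0.99963
At α=0.05: p ≥ α → fail to reject H₀

reject H₀: no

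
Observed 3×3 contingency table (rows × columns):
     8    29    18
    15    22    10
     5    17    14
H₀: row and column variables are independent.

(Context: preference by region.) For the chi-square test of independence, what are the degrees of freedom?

df = (r−1)(c−1) = (3−1)·(3−1) = 4

degrees of freedom = 4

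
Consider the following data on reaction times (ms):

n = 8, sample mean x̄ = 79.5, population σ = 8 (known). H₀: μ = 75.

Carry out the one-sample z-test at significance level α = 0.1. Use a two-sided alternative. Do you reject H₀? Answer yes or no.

reject H₀: no

SE = σ/√n = 8/√8 = 2.8284
z = (x̄−μ₀)/SE = (79.5−75)/2.8284 = 1.5910
p-value (two-sided) = 0.11161
At α=0.1: p ≥ α → fail to reject H₀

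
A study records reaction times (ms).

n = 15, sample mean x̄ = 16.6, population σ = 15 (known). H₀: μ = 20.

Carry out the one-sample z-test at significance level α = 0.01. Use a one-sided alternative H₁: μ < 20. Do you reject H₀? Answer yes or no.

SE = σ/√n = 15/√15 = 3.8730
z = (x̄−μ₀)/SE = (16.6−20)/3.8730 = -0.8779
p-value (one-sided, H₁ less) = 0.19001
At α=0.01: p ≥ α → fail to reject H₀

reject H₀: no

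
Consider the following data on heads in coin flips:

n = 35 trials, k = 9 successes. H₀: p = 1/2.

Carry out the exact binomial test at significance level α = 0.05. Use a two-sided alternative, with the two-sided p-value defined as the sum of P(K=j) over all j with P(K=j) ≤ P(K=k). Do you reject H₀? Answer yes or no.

Exact binomial: n=35, k=9, p₀=1/2=0.5000
P(X=j) = C(n,j)·p₀^j·(1−p₀)^(n−j); p = Σ P(X=j) over j with P(X=j) ≤ P(X=9)
p-value (two-sided) = 0.00599
At α=0.05: p < α → reject H₀

reject H₀: yes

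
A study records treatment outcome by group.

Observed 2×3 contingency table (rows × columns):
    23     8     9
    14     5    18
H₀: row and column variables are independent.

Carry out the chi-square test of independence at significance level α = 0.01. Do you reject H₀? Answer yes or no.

Row totals [40, 37], col totals [37, 13, 27], n=77
χ² = (23−19.22)²/19.22 + (8−6.75)²/6.75 + (9−14.03)²/14.03 + (14−17.78)²/17.78 + (5−6.25)²/6.25 + (18−12.97)²/12.97 = 5.7734
df = 2
p-value (upper-tail) = 0.05576
At α=0.01: p ≥ α → fail to reject H₀

reject H₀: no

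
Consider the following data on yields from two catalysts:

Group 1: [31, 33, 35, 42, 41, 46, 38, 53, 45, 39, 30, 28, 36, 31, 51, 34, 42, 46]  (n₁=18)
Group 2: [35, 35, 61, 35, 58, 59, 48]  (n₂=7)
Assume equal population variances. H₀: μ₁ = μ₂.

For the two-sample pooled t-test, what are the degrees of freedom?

degrees of freedom = 23

df = n₁ + n₂ − 2 = 18 + 7 − 2 = 23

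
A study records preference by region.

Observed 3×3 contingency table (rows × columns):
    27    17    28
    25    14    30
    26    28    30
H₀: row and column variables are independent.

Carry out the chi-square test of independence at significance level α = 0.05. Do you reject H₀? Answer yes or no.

Row totals [72, 69, 84], col totals [78, 59, 88], n=225
χ² = (27−24.96)²/24.96 + (17−18.88)²/18.88 + (28−28.16)²/28.16 + (25−23.92)²/23.92 + (14−18.09)²/18.09 + (30−26.99)²/26.99 + (26−29.12)²/29.12 + (28−22.03)²/22.03 + (30−32.85)²/32.85 = 3.8681
df = 4
p-value (upper-tail) = 0.42415
At α=0.05: p ≥ α → fail to reject H₀

reject H₀: no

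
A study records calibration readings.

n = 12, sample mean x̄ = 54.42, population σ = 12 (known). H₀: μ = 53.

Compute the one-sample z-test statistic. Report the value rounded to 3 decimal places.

test statistic = 0.410

SE = σ/√n = 12/√12 = 3.4641
z = (x̄−μ₀)/SE = (54.42−53)/3.4641 = 0.4099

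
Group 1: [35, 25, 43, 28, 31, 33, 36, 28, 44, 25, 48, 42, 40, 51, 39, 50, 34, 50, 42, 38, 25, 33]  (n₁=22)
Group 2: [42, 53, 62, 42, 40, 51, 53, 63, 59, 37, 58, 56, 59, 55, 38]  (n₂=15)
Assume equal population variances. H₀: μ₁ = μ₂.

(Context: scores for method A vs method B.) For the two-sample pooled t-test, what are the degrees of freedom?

df = n₁ + n₂ − 2 = 22 + 15 − 2 = 35

degrees of freedom = 35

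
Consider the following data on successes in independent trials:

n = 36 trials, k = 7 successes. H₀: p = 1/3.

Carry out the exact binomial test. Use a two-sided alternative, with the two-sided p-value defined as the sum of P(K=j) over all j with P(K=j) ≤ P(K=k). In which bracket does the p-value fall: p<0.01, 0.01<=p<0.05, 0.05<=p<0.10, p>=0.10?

Exact binomial: n=36, k=7, p₀=1/3=0.3333
P(X=j) = C(n,j)·p₀^j·(1−p₀)^(n−j); p = Σ P(X=j) over j with P(X=j) ≤ P(X=7)
p-value (two-sided) = 0.07971
→ bracket: 0.05<=p<0.10

p-value bracket: 0.05<=p<0.10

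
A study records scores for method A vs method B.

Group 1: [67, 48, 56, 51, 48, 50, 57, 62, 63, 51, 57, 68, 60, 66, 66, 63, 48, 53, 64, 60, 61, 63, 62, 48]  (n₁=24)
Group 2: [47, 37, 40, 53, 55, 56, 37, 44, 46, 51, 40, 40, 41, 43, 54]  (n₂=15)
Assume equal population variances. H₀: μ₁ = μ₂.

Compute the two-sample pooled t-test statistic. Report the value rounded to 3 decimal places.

x̄₁=58.000, s₁=6.795, n₁=24
x̄₂=45.600, s₂=6.685, n₂=15
s_p² = [23·6.795² + 14·6.685²]/37 = 45.6108
SE = √(s_p²·(1/24+1/15)) = 2.2229
t = (58.000−45.600)/2.2229 = 5.5784
df = 37

test statistic = 5.578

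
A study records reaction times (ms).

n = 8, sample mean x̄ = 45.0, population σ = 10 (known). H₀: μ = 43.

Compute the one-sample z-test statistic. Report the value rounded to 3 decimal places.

SE = σ/√n = 10/√8 = 3.5355
z = (x̄−μ₀)/SE = (45.0−43)/3.5355 = 0.5657

test statistic = 0.566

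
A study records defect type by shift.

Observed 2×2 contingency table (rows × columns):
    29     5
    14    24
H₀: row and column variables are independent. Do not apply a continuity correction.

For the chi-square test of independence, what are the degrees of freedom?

degrees of freedom = 1

df = (r−1)(c−1) = (2−1)·(2−1) = 1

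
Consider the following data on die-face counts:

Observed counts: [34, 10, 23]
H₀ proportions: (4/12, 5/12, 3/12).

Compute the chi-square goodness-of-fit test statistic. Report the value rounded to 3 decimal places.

n = 67; E_i = n·p_i = [22.33, 27.92, 16.75]
χ² = (34−22.33)²/22.33 + (10−27.92)²/27.92 + (23−16.75)²/16.75 = 19.9254
df = 2

test statistic = 19.925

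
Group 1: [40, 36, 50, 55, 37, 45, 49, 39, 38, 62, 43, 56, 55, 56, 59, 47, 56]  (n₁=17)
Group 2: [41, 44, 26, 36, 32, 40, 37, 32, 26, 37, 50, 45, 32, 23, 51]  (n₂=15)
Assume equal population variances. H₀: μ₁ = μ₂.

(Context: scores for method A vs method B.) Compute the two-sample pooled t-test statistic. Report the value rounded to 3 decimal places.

test statistic = 3.854

x̄₁=48.412, s₁=8.493, n₁=17
x̄₂=36.800, s₂=8.521, n₂=15
s_p² = [16·8.493² + 14·8.521²]/30 = 72.3506
SE = √(s_p²·(1/17+1/15)) = 3.0132
t = (48.412−36.800)/3.0132 = 3.8537
df = 30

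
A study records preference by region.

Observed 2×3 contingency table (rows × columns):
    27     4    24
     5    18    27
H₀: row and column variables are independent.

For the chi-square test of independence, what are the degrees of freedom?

degrees of freedom = 2

df = (r−1)(c−1) = (2−1)·(3−1) = 2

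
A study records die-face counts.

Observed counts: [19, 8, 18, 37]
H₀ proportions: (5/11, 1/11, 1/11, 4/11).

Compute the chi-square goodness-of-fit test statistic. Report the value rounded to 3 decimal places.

n = 82; E_i = n·p_i = [37.27, 7.45, 7.45, 29.82]
χ² = (19−37.27)²/37.27 + (8−7.45)²/7.45 + (18−7.45)²/7.45 + (37−29.82)²/29.82 = 25.6457
df = 3

test statistic = 25.646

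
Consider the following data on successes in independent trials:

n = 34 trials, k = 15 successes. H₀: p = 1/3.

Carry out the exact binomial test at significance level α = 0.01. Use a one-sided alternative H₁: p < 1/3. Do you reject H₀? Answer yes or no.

Exact binomial: n=34, k=15, p₀=1/3=0.3333
P(X≤15) from Σ C(n,i)·p₀^i·(1−p₀)^(n−i)
p-value (one-sided, H₁ less) = 0.93271
At α=0.01: p ≥ α → fail to reject H₀

reject H₀: no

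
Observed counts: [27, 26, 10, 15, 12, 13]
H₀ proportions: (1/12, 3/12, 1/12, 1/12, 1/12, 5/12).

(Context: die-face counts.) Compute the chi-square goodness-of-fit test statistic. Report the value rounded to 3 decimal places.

test statistic = 66.763

n = 103; E_i = n·p_i = [8.58, 25.75, 8.58, 8.58, 8.58, 42.92]
χ² = (27−8.58)²/8.58 + (26−25.75)²/25.75 + (10−8.58)²/8.58 + (15−8.58)²/8.58 + (12−8.58)²/8.58 + (13−42.92)²/42.92 = 66.7631
df = 5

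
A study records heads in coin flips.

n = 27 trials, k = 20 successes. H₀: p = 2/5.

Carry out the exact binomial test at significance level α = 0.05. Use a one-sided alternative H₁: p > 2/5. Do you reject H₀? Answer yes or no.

reject H₀: yes

Exact binomial: n=27, k=20, p₀=2/5=0.4000
P(X≥20) from Σ C(n,i)·p₀^i·(1−p₀)^(n−i)
p-value (one-sided, H₁ greater) = 0.00035
At α=0.05: p < α → reject H₀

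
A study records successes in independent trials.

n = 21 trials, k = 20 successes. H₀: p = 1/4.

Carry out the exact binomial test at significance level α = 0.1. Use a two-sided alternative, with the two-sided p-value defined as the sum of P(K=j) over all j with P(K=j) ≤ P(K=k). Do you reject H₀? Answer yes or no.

reject H₀: yes

Exact binomial: n=21, k=20, p₀=1/4=0.2500
P(X=j) = C(n,j)·p₀^j·(1−p₀)^(n−j); p = Σ P(X=j) over j with P(X=j) ≤ P(X=20)
p-value (two-sided) = 0.00000
At α=0.1: p < α → reject H₀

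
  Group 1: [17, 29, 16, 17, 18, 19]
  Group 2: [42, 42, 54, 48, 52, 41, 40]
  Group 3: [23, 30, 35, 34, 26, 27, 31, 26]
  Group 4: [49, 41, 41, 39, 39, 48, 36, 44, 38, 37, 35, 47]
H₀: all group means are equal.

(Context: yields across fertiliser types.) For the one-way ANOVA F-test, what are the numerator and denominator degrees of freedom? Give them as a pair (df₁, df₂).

k = 4 groups, N = 33 total
df = (k−1, N−k) = (4−1, 33−4) = (3, 29)

degrees of freedom = [3, 29]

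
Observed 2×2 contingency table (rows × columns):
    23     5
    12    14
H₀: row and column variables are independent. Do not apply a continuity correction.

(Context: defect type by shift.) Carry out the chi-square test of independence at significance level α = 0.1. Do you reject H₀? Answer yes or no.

Row totals [28, 26], col totals [35, 19], n=54
χ² = (23−18.15)²/18.15 + (5−9.85)²/9.85 + (12−16.85)²/16.85 + (14−9.15)²/9.15 = 7.6567
df = 1
p-value (upper-tail) = 0.00566
At α=0.1: p < α → reject H₀

reject H₀: yes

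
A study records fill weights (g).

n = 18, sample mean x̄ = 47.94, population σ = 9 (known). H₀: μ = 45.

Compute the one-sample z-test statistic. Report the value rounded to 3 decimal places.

SE = σ/√n = 9/√18 = 2.1213
z = (x̄−μ₀)/SE = (47.94−45)/2.1213 = 1.3859

test statistic = 1.386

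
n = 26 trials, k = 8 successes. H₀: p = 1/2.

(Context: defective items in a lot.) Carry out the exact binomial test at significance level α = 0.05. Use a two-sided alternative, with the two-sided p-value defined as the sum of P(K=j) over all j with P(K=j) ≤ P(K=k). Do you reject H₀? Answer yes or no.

Exact binomial: n=26, k=8, p₀=1/2=0.5000
P(X=j) = C(n,j)·p₀^j·(1−p₀)^(n−j); p = Σ P(X=j) over j with P(X=j) ≤ P(X=8)
p-value (two-sided) = 0.07552
At α=0.05: p ≥ α → fail to reject H₀

reject H₀: no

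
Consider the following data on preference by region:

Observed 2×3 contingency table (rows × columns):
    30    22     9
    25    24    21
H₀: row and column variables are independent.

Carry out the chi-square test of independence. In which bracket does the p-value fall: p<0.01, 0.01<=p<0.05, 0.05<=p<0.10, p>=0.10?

Row totals [61, 70], col totals [55, 46, 30], n=131
χ² = (30−25.61)²/25.61 + (22−21.42)²/21.42 + (9−13.97)²/13.97 + (25−29.39)²/29.39 + (24−24.58)²/24.58 + (21−16.03)²/16.03 = 4.7456
df = 2
p-value (upper-tail) = 0.09322
→ bracket: 0.05<=p<0.10

p-value bracket: 0.05<=p<0.10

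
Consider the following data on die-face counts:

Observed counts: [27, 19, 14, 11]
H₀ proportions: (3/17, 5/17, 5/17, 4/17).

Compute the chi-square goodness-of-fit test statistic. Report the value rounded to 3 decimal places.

test statistic = 21.099

n = 71; E_i = n·p_i = [12.53, 20.88, 20.88, 16.71]
χ² = (27−12.53)²/12.53 + (19−20.88)²/20.88 + (14−20.88)²/20.88 + (11−16.71)²/16.71 = 21.0993
df = 3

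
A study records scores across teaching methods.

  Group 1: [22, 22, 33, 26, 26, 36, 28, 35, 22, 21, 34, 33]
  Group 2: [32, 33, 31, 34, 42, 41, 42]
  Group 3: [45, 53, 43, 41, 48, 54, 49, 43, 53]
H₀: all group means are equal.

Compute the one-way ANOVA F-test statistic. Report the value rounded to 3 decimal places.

Group means [28.17, 36.43, 47.67], grand mean 36.500
SSB = Σnᵢ(x̄ᵢ−x̄)² = 1955.619; SSW = ΣΣ(x−x̄ᵢ)² = 707.381
MSB = 1955.619/2 = 977.8095; MSW = 707.381/25 = 28.2952
F = MSB/MSW = 34.5574
df = (2, 25)

test statistic = 34.557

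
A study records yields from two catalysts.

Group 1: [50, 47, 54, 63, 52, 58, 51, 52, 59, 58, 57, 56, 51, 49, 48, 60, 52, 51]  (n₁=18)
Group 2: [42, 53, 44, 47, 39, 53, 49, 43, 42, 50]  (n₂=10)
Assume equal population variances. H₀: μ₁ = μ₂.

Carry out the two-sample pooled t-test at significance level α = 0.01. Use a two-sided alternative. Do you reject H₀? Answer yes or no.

x̄₁=53.778, s₁=4.545, n₁=18
x̄₂=46.200, s₂=4.917, n₂=10
s_p² = [17·4.545² + 9·4.917²]/26 = 21.8735
SE = √(s_p²·(1/18+1/10)) = 1.8446
t = (53.778−46.200)/1.8446 = 4.1081
df = 26
p-value (two-sided) = 0.00035
At α=0.01: p < α → reject H₀

reject H₀: yes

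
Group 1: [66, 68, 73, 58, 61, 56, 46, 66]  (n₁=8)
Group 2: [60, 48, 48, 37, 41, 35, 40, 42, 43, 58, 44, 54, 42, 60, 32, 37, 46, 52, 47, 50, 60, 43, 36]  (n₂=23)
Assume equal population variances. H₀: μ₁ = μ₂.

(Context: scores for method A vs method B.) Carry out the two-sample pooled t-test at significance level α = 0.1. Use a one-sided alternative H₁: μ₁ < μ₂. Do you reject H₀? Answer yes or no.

reject H₀: no

x̄₁=61.750, s₁=8.430, n₁=8
x̄₂=45.870, s₂=8.395, n₂=23
s_p² = [7·8.430² + 22·8.395²]/29 = 70.6244
SE = √(s_p²·(1/8+1/23)) = 3.4494
t = (61.750−45.870)/3.4494 = 4.6038
df = 29
p-value (one-sided, H₁ less) = 0.99996
At α=0.1: p ≥ α → fail to reject H₀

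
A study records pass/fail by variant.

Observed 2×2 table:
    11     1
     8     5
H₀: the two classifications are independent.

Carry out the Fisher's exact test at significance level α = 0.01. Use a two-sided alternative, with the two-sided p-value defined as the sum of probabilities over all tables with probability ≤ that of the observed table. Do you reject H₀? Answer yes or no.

reject H₀: no

Margins: r₁=12, r₂=13, c₁=19, c₂=6, n=25
p_obs = C(12,11)·C(13,8)/C(25,19); sum pmf over tables with pmf ≤ p_obs
p-value (two-sided) = 0.16025
At α=0.01: p ≥ α → fail to reject H₀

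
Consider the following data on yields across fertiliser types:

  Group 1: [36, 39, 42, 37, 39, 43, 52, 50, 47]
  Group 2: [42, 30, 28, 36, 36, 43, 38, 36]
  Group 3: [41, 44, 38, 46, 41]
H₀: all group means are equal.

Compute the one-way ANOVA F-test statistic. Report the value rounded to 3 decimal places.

Group means [42.78, 36.12, 42.00], grand mean 40.182
SSB = Σnᵢ(x̄ᵢ−x̄)² = 208.842; SSW = ΣΣ(x−x̄ᵢ)² = 490.431
MSB = 208.842/2 = 104.4211; MSW = 490.431/19 = 25.8121
F = MSB/MSW = 4.0454
df = (2, 19)

test statistic = 4.045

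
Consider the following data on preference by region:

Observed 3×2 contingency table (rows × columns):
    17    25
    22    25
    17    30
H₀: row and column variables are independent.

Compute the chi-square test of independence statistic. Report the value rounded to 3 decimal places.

test statistic = 1.110

Row totals [42, 47, 47], col totals [56, 80], n=136
χ² = (17−17.29)²/17.29 + (25−24.71)²/24.71 + (22−19.35)²/19.35 + (25−27.65)²/27.65 + (17−19.35)²/19.35 + (30−27.65)²/27.65 = 1.1103
df = 2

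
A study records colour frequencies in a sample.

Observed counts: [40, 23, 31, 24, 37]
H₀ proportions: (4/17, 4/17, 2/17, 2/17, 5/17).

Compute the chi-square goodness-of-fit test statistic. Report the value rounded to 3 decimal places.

test statistic = 17.693

n = 155; E_i = n·p_i = [36.47, 36.47, 18.24, 18.24, 45.59]
χ² = (40−36.47)²/36.47 + (23−36.47)²/36.47 + (31−18.24)²/18.24 + (24−18.24)²/18.24 + (37−45.59)²/45.59 = 17.6926
df = 4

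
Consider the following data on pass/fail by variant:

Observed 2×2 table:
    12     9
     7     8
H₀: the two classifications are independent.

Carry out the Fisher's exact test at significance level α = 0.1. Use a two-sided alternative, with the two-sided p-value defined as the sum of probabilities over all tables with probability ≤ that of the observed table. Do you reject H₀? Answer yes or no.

Margins: r₁=21, r₂=15, c₁=19, c₂=17, n=36
p_obs = C(21,12)·C(15,7)/C(36,19); sum pmf over tables with pmf ≤ p_obs
p-value (two-sided) = 0.73600
At α=0.1: p ≥ α → fail to reject H₀

reject H₀: no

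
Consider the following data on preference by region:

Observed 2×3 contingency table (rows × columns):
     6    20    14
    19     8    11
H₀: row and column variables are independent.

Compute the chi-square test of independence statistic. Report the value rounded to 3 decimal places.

test statistic = 12.220

Row totals [40, 38], col totals [25, 28, 25], n=78
χ² = (6−12.82)²/12.82 + (20−14.36)²/14.36 + (14−12.82)²/12.82 + (19−12.18)²/12.18 + (8−13.64)²/13.64 + (11−12.18)²/12.18 = 12.2196
df = 2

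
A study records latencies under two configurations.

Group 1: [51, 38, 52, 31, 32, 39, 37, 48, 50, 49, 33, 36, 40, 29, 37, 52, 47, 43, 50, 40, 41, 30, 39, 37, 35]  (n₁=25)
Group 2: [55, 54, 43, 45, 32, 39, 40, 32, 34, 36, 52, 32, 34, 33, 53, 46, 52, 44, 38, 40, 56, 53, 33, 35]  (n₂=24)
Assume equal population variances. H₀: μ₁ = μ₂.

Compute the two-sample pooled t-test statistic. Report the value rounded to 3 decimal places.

test statistic = -0.653

x̄₁=40.640, s₁=7.336, n₁=25
x̄₂=42.125, s₂=8.568, n₂=24
s_p² = [24·7.336² + 23·8.568²]/47 = 63.4124
SE = √(s_p²·(1/25+1/24)) = 2.2757
t = (40.640−42.125)/2.2757 = -0.6526
df = 47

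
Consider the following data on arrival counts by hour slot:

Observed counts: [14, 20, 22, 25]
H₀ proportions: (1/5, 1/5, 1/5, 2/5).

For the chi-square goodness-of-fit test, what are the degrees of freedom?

df = k − 1 = 4 − 1 = 3

degrees of freedom = 3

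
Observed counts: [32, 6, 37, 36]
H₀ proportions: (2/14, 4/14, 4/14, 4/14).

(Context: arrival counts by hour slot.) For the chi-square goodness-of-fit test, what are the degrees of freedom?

degrees of freedom = 3

df = k − 1 = 4 − 1 = 3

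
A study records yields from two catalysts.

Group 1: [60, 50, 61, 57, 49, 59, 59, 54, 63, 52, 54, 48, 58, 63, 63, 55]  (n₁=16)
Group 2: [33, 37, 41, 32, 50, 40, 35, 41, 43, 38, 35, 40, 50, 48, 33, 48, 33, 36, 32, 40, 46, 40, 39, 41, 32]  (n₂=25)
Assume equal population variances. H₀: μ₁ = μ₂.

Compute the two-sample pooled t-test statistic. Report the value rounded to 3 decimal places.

x̄₁=56.562, s₁=5.033, n₁=16
x̄₂=39.320, s₂=5.713, n₂=25
s_p² = [15·5.033² + 24·5.713²]/39 = 29.8302
SE = √(s_p²·(1/16+1/25)) = 1.7486
t = (56.562−39.320)/1.7486 = 9.8608
df = 39

test statistic = 9.861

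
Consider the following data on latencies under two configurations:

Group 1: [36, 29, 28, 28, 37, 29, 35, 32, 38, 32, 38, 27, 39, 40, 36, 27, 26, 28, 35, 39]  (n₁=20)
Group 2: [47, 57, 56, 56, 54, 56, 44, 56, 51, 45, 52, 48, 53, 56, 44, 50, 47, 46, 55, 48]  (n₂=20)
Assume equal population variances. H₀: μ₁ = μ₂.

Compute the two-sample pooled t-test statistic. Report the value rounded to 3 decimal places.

test statistic = -12.146

x̄₁=32.950, s₁=4.828, n₁=20
x̄₂=51.050, s₂=4.594, n₂=20
s_p² = [19·4.828² + 19·4.594²]/38 = 22.2079
SE = √(s_p²·(1/20+1/20)) = 1.4902
t = (32.950−51.050)/1.4902 = -12.1458
df = 38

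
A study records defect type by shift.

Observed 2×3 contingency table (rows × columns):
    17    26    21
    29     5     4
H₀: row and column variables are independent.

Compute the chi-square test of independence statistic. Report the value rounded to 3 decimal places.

test statistic = 23.838

Row totals [64, 38], col totals [46, 31, 25], n=102
χ² = (17−28.86)²/28.86 + (26−19.45)²/19.45 + (21−15.69)²/15.69 + (29−17.14)²/17.14 + (5−11.55)²/11.55 + (4−9.31)²/9.31 = 23.8376
df = 2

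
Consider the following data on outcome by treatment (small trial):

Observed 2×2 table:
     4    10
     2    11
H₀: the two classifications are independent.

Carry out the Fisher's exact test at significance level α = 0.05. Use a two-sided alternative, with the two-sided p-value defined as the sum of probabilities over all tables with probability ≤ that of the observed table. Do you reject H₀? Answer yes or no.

Margins: r₁=14, r₂=13, c₁=6, c₂=21, n=27
p_obs = C(14,4)·C(13,2)/C(27,6); sum pmf over tables with pmf ≤ p_obs
p-value (two-sided) = 0.64831
At α=0.05: p ≥ α → fail to reject H₀

reject H₀: no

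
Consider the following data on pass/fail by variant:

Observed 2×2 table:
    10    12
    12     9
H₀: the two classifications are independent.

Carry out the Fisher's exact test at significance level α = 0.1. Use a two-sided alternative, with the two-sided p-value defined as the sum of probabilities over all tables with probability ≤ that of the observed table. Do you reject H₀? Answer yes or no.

reject H₀: no

Margins: r₁=22, r₂=21, c₁=22, c₂=21, n=43
p_obs = C(22,10)·C(21,12)/C(43,22); sum pmf over tables with pmf ≤ p_obs
p-value (two-sided) = 0.54669
At α=0.1: p ≥ α → fail to reject H₀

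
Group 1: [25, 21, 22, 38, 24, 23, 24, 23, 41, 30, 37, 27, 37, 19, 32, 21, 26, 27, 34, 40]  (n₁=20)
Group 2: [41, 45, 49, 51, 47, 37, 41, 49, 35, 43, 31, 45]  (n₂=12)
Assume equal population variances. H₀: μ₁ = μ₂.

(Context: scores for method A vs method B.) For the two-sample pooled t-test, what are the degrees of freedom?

degrees of freedom = 30

df = n₁ + n₂ − 2 = 20 + 12 − 2 = 30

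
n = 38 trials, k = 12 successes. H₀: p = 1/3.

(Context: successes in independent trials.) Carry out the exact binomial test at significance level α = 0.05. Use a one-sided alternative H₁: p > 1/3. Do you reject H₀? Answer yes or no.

reject H₀: no

Exact binomial: n=38, k=12, p₀=1/3=0.3333
P(X≥12) from Σ C(n,i)·p₀^i·(1−p₀)^(n−i)
p-value (one-sided, H₁ greater) = 0.64962
At α=0.05: p ≥ α → fail to reject H₀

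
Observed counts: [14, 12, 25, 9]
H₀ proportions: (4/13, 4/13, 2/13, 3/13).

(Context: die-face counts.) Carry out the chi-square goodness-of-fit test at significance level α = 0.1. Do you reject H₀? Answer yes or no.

n = 60; E_i = n·p_i = [18.46, 18.46, 9.23, 13.85]
χ² = (14−18.46)²/18.46 + (12−18.46)²/18.46 + (25−9.23)²/9.23 + (9−13.85)²/13.85 = 31.9750
df = 3
p-value (upper-tail) = 0.00000
At α=0.1: p < α → reject H₀

reject H₀: yes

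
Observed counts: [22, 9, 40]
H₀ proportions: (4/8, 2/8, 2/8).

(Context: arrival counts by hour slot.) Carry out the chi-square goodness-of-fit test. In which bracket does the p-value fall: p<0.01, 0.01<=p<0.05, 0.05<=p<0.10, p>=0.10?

n = 71; E_i = n·p_i = [35.50, 17.75, 17.75]
χ² = (22−35.50)²/35.50 + (9−17.75)²/17.75 + (40−17.75)²/17.75 = 37.3380
df = 2
p-value (upper-tail) = 0.00000
→ bracket: p<0.01

p-value bracket: p<0.01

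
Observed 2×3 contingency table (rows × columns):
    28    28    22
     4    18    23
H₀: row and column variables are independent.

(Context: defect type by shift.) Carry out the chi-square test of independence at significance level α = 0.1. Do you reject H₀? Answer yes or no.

reject H₀: yes

Row totals [78, 45], col totals [32, 46, 45], n=123
χ² = (28−20.29)²/20.29 + (28−29.17)²/29.17 + (22−28.54)²/28.54 + (4−11.71)²/11.71 + (18−16.83)²/16.83 + (23−16.46)²/16.46 = 12.2222
df = 2
p-value (upper-tail) = 0.00222
At α=0.1: p < α → reject H₀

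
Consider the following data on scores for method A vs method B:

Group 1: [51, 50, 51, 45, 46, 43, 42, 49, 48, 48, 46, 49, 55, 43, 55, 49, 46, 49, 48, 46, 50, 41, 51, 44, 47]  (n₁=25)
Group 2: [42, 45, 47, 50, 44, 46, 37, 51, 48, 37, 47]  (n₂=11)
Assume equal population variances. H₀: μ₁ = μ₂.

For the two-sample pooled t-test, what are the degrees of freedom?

df = n₁ + n₂ − 2 = 25 + 11 − 2 = 34

degrees of freedom = 34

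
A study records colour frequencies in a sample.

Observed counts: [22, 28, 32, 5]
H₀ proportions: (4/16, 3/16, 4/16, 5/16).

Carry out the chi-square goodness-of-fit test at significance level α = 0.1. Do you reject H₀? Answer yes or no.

n = 87; E_i = n·p_i = [21.75, 16.31, 21.75, 27.19]
χ² = (22−21.75)²/21.75 + (28−16.31)²/16.31 + (32−21.75)²/21.75 + (5−27.19)²/27.19 = 31.3142
df = 3
p-value (upper-tail) = 0.00000
At α=0.1: p < α → reject H₀

reject H₀: yes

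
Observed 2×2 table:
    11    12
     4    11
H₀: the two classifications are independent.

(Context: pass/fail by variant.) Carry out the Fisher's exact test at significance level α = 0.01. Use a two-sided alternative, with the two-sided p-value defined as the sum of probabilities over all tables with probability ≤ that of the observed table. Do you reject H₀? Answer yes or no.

reject H₀: no

Margins: r₁=23, r₂=15, c₁=15, c₂=23, n=38
p_obs = C(23,11)·C(15,4)/C(38,15); sum pmf over tables with pmf ≤ p_obs
p-value (two-sided) = 0.30963
At α=0.01: p ≥ α → fail to reject H₀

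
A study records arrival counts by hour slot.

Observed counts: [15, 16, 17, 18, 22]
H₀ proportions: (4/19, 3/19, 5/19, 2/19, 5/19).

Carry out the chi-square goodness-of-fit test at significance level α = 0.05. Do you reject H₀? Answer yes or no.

reject H₀: yes

n = 88; E_i = n·p_i = [18.53, 13.89, 23.16, 9.26, 23.16]
χ² = (15−18.53)²/18.53 + (16−13.89)²/13.89 + (17−23.16)²/23.16 + (18−9.26)²/9.26 + (22−23.16)²/23.16 = 10.9259
df = 4
p-value (upper-tail) = 0.02741
At α=0.05: p < α → reject H₀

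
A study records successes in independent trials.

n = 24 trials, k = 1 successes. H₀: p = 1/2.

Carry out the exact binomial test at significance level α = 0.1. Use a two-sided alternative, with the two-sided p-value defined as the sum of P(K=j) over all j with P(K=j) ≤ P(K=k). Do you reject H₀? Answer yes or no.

reject H₀: yes

Exact binomial: n=24, k=1, p₀=1/2=0.5000
P(X=j) = C(n,j)·p₀^j·(1−p₀)^(n−j); p = Σ P(X=j) over j with P(X=j) ≤ P(X=1)
p-value (two-sided) = 0.00000
At α=0.1: p < α → reject H₀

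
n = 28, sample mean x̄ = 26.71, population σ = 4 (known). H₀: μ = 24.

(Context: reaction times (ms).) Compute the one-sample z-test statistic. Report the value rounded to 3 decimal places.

test statistic = 3.585

SE = σ/√n = 4/√28 = 0.7559
z = (x̄−μ₀)/SE = (26.71−24)/0.7559 = 3.5850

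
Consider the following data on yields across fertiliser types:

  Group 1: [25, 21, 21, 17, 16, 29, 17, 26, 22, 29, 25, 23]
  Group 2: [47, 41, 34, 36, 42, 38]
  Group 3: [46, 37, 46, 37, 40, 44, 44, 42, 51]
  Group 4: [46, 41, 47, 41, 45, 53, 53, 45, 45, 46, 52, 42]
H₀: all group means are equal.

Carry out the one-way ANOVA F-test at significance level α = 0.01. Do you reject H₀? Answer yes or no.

Group means [22.58, 39.67, 43.00, 46.33], grand mean 37.231
SSB = Σnᵢ(x̄ᵢ−x̄)² = 3904.006; SSW = ΣΣ(x−x̄ᵢ)² = 694.917
MSB = 3904.006/3 = 1301.3355; MSW = 694.917/35 = 19.8548
F = MSB/MSW = 65.5427
df = (3, 35)
p-value (upper-tail) = 0.00000
At α=0.01: p < α → reject H₀

reject H₀: yes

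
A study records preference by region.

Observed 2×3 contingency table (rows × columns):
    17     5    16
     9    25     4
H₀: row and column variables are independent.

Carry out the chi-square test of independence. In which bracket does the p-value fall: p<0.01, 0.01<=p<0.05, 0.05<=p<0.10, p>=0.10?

p-value bracket: p<0.01

Row totals [38, 38], col totals [26, 30, 20], n=76
χ² = (17−13.00)²/13.00 + (5−15.00)²/15.00 + (16−10.00)²/10.00 + (9−13.00)²/13.00 + (25−15.00)²/15.00 + (4−10.00)²/10.00 = 22.9949
df = 2
p-value (upper-tail) = 0.00001
→ bracket: p<0.01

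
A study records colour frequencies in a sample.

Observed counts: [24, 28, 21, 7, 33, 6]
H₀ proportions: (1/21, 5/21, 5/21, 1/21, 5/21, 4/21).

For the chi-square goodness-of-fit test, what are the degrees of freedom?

df = k − 1 = 6 − 1 = 5

degrees of freedom = 5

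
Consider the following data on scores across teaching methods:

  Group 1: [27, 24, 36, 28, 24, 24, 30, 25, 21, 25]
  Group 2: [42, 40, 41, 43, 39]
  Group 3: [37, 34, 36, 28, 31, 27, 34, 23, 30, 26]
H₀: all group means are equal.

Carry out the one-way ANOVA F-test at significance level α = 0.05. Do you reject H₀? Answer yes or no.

reject H₀: yes

Group means [26.40, 41.00, 30.60], grand mean 31.000
SSB = Σnᵢ(x̄ᵢ−x̄)² = 713.200; SSW = ΣΣ(x−x̄ᵢ)² = 360.800
MSB = 713.200/2 = 356.6000; MSW = 360.800/22 = 16.4000
F = MSB/MSW = 21.7439
df = (2, 22)
p-value (upper-tail) = 0.00001
At α=0.05: p < α → reject H₀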